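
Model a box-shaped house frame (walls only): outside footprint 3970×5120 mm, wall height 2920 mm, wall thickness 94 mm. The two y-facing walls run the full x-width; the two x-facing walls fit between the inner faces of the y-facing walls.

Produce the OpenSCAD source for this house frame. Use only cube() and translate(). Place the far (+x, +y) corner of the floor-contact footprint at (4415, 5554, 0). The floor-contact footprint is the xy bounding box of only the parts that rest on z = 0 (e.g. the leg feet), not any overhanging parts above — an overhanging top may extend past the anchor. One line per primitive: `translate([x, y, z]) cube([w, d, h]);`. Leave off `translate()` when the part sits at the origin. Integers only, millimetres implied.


translate([445, 434, 0]) cube([3970, 94, 2920]);
translate([445, 5460, 0]) cube([3970, 94, 2920]);
translate([445, 528, 0]) cube([94, 4932, 2920]);
translate([4321, 528, 0]) cube([94, 4932, 2920]);


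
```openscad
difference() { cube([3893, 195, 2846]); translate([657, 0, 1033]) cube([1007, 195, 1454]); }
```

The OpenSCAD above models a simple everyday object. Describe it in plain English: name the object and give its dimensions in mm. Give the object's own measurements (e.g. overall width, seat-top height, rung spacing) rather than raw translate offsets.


A wall 3893 mm long (x), 195 mm thick (y), 2846 mm tall, with a rectangular window opening cut through it. The opening is 1007 mm wide and 1454 mm tall; its sill is at z = 1033 mm and its near (−x) edge is 657 mm from the wall's −x end. The opening passes through the full wall thickness.


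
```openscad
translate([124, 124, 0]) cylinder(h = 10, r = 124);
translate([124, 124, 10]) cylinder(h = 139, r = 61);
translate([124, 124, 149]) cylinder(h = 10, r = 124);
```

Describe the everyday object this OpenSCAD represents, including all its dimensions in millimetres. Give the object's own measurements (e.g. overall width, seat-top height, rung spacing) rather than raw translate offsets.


A spool: two coaxial disc flanges of radius 124 mm and thickness 10 mm, joined by a core cylinder of radius 61 mm and height 139 mm. The lower flange rests on z = 0 and the three cylinders share a vertical axis.


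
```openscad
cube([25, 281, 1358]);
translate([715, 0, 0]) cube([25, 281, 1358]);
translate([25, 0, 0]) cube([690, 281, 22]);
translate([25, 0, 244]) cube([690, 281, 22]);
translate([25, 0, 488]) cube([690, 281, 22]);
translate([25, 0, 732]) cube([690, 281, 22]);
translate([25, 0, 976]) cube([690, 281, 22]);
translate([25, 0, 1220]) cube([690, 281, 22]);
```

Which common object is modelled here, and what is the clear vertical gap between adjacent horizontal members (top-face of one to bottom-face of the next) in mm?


A bookshelf. The clear shelf gap is 222 mm.

Two tall side panels with 6 horizontal boards between them — a bookshelf. The first two shelf undersides are at z = 0 and z = 244; with shelf thickness 22, the clear gap is 244 − 0 − 22 = 222 mm.


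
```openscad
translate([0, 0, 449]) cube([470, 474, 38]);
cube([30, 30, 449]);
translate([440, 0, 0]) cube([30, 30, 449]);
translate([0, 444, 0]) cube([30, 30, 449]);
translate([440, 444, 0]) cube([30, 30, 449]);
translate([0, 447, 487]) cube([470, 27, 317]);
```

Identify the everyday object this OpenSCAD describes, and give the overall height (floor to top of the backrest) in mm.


A chair. The overall height is 804 mm.

A slab on four corner posts with a tall panel at the back — a chair. The seat slab sits at z = 449 with thickness 38, and the 317 mm backrest starts at the seat top, so the overall height is 449 + 38 + 317 = 804 mm.


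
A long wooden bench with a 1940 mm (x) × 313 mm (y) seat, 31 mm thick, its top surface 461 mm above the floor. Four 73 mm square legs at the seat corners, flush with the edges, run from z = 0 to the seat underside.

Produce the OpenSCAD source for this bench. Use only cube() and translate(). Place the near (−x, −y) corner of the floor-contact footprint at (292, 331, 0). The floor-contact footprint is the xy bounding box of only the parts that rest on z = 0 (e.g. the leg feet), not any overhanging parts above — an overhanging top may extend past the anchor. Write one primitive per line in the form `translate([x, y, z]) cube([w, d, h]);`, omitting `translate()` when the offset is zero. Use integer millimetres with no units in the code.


// leg_h = 461 − 31 = 430
translate([292, 331, 430]) cube([1940, 313, 31]);
translate([292, 331, 0]) cube([73, 73, 430]);
translate([292, 571, 0]) cube([73, 73, 430]);
translate([2159, 331, 0]) cube([73, 73, 430]);
translate([2159, 571, 0]) cube([73, 73, 430]);


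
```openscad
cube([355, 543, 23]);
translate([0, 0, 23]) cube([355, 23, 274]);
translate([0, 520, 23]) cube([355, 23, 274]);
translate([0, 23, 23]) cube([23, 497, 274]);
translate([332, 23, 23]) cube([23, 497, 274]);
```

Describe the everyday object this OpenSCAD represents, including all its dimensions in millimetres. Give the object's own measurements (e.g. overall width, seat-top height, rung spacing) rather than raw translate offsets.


An open-topped rectangular box: outside dimensions 355×543×297 mm, with a uniform wall and base thickness of 23 mm. The base is a full 355×543 slab on the floor; four walls sit on top of the base. The front and back walls (the −y and +y sides) span the full width; the two side walls fit between them.


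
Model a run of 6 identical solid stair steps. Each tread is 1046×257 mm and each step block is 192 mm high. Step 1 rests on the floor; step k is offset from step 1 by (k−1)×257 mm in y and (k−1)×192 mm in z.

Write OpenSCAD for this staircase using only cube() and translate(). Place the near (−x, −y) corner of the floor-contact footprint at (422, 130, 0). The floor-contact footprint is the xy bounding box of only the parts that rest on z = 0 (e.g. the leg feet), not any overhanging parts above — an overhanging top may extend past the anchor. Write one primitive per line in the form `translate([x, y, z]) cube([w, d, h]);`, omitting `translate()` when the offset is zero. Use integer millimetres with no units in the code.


translate([422, 130, 0]) cube([1046, 257, 192]);
translate([422, 387, 192]) cube([1046, 257, 192]);
translate([422, 644, 384]) cube([1046, 257, 192]);
translate([422, 901, 576]) cube([1046, 257, 192]);
translate([422, 1158, 768]) cube([1046, 257, 192]);
translate([422, 1415, 960]) cube([1046, 257, 192]);


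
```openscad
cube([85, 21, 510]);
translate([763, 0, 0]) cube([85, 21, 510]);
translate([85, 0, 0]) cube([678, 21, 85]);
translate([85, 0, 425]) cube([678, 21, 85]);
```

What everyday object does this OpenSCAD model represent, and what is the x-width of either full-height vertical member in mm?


A picture frame. The border width is 85 mm.

Four thin pieces enclosing a rectangular opening — a picture frame. The two full-height stiles are 510 mm tall; the top rail sits at z = 425 and is 85 mm tall, so the border above the opening is 510 − 425 = 85 mm, matching the stile x-width.


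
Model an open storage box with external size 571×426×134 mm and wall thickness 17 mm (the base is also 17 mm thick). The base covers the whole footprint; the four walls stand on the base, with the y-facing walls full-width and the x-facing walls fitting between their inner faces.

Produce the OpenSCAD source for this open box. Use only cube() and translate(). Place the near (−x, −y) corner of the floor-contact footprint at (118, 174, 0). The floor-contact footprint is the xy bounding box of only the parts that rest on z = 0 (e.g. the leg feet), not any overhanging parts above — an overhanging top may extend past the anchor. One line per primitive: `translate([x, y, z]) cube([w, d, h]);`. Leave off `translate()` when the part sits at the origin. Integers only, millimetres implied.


translate([118, 174, 0]) cube([571, 426, 17]);
translate([118, 174, 17]) cube([571, 17, 117]);
translate([118, 583, 17]) cube([571, 17, 117]);
translate([118, 191, 17]) cube([17, 392, 117]);
translate([672, 191, 17]) cube([17, 392, 117]);


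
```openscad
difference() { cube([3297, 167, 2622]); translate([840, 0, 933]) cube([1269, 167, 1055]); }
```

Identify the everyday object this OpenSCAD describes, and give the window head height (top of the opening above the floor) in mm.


A wall with a window opening. The window head height is 1988 mm.

A wall with a rectangular opening subtracted — a window. Sill at z = 933, opening 1055 mm tall, so the head is at 933 + 1055 = 1988 mm.


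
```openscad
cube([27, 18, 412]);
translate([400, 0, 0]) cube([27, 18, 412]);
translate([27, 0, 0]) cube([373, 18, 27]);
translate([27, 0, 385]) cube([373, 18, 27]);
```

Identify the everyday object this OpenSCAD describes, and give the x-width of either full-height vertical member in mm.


A picture frame. The border width is 27 mm.

Four thin pieces enclosing a rectangular opening — a picture frame. The two full-height stiles are 412 mm tall; the top rail sits at z = 385 and is 27 mm tall, so the border above the opening is 412 − 385 = 27 mm, matching the stile x-width.


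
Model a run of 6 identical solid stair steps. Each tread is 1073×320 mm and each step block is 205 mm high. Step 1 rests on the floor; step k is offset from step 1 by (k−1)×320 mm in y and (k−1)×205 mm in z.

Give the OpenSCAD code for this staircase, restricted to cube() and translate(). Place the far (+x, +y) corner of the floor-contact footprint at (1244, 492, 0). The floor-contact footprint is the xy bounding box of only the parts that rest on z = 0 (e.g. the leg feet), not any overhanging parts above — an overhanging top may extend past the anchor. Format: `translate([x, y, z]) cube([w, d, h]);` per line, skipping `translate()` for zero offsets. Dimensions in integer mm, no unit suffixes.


translate([171, 172, 0]) cube([1073, 320, 205]);
translate([171, 492, 205]) cube([1073, 320, 205]);
translate([171, 812, 410]) cube([1073, 320, 205]);
translate([171, 1132, 615]) cube([1073, 320, 205]);
translate([171, 1452, 820]) cube([1073, 320, 205]);
translate([171, 1772, 1025]) cube([1073, 320, 205]);


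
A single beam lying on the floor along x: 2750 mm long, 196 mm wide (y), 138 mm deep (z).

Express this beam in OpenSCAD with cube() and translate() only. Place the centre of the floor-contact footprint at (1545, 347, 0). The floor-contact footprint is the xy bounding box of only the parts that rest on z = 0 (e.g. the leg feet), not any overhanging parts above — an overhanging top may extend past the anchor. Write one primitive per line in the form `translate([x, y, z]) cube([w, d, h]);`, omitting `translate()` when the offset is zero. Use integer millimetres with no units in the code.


translate([170, 249, 0]) cube([2750, 196, 138]);


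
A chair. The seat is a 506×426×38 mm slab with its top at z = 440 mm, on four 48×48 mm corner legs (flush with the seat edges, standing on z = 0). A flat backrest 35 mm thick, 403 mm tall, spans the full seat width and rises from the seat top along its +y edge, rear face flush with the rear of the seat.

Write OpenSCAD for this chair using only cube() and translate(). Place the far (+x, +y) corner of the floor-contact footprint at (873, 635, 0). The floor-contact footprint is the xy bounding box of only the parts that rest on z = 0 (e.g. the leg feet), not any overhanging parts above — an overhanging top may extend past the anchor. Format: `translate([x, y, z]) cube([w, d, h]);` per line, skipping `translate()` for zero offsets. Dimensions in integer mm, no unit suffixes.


// leg_h = 440 - 38 = 402
translate([367, 209, 402]) cube([506, 426, 38]);
translate([367, 209, 0]) cube([48, 48, 402]);
translate([825, 209, 0]) cube([48, 48, 402]);
translate([367, 587, 0]) cube([48, 48, 402]);
translate([825, 587, 0]) cube([48, 48, 402]);
translate([367, 600, 440]) cube([506, 35, 403]);


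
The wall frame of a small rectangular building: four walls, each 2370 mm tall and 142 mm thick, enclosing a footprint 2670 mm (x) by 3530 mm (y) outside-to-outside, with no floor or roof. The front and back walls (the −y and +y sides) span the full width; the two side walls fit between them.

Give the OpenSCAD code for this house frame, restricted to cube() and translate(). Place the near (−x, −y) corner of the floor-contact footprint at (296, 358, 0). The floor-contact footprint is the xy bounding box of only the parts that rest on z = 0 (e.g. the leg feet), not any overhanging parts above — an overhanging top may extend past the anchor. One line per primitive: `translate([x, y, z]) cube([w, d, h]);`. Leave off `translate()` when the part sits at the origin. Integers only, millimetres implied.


translate([296, 358, 0]) cube([2670, 142, 2370]);
translate([296, 3746, 0]) cube([2670, 142, 2370]);
translate([296, 500, 0]) cube([142, 3246, 2370]);
translate([2824, 500, 0]) cube([142, 3246, 2370]);


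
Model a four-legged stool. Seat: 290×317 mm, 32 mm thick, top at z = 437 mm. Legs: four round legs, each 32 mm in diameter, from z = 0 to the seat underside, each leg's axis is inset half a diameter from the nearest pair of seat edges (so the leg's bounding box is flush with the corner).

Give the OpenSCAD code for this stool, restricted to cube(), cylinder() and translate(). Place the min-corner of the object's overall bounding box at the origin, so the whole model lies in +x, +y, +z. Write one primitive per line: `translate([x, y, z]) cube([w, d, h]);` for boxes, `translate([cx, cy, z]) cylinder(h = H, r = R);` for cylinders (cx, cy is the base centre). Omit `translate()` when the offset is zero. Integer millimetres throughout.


// leg_h = 437 - 32 = 405
translate([0, 0, 405]) cube([290, 317, 32]);
translate([16, 16, 0]) cylinder(h = 405, r = 16);
translate([274, 16, 0]) cylinder(h = 405, r = 16);
translate([16, 301, 0]) cylinder(h = 405, r = 16);
translate([274, 301, 0]) cylinder(h = 405, r = 16);


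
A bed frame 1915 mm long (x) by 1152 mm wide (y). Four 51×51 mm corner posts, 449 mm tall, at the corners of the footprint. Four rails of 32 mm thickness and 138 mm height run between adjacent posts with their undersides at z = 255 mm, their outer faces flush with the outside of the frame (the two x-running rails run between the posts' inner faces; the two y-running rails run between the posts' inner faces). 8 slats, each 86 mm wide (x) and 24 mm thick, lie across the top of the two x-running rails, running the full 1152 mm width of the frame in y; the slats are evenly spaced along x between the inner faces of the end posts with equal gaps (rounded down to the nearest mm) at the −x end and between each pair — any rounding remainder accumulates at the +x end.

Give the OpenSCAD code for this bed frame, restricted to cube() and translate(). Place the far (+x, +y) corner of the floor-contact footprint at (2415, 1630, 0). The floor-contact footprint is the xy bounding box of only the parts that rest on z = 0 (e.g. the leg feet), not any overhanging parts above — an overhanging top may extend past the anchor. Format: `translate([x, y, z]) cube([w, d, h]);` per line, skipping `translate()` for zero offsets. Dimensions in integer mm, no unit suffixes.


translate([500, 478, 0]) cube([51, 51, 449]);
translate([500, 1579, 0]) cube([51, 51, 449]);
translate([2364, 478, 0]) cube([51, 51, 449]);
translate([2364, 1579, 0]) cube([51, 51, 449]);
translate([551, 478, 255]) cube([1813, 32, 138]);
translate([551, 1598, 255]) cube([1813, 32, 138]);
translate([500, 529, 255]) cube([32, 1050, 138]);
translate([2383, 529, 255]) cube([32, 1050, 138]);
translate([676, 478, 393]) cube([86, 1152, 24]);
translate([887, 478, 393]) cube([86, 1152, 24]);
translate([1098, 478, 393]) cube([86, 1152, 24]);
translate([1309, 478, 393]) cube([86, 1152, 24]);
translate([1520, 478, 393]) cube([86, 1152, 24]);
translate([1731, 478, 393]) cube([86, 1152, 24]);
translate([1942, 478, 393]) cube([86, 1152, 24]);
translate([2153, 478, 393]) cube([86, 1152, 24]);


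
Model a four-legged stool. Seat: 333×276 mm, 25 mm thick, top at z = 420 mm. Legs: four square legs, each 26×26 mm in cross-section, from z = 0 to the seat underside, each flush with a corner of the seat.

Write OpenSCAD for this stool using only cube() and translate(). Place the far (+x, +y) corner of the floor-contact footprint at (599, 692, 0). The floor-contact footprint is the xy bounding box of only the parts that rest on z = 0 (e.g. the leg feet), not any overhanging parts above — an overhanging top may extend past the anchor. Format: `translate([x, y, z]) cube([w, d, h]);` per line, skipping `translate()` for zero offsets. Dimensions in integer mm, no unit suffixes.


translate([266, 416, 395]) cube([333, 276, 25]);
translate([266, 416, 0]) cube([26, 26, 395]);
translate([573, 416, 0]) cube([26, 26, 395]);
translate([266, 666, 0]) cube([26, 26, 395]);
translate([573, 666, 0]) cube([26, 26, 395]);


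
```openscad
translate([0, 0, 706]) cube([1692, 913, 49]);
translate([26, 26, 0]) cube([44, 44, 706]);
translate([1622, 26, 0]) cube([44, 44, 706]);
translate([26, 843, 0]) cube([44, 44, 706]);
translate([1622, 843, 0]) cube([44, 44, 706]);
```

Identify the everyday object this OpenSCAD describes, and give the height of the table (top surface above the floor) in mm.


A table. The table height is 755 mm.

A 1692×913×49 slab sits at z = 706 on four 44 mm square posts — a table. The top surface is at 706 + 49 = 755 mm.


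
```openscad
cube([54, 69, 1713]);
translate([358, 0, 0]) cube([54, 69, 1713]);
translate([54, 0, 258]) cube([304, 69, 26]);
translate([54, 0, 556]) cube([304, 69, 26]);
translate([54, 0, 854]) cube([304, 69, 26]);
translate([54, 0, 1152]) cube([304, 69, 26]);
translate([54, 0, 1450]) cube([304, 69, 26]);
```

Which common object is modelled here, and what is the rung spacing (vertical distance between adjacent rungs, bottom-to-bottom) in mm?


A ladder. The rung spacing is 298 mm.

Two tall 54×69 posts with 5 short bars between them — a ladder. Adjacent rungs sit at z = 258 and z = 556, so the spacing is 556 − 258 = 298 mm.


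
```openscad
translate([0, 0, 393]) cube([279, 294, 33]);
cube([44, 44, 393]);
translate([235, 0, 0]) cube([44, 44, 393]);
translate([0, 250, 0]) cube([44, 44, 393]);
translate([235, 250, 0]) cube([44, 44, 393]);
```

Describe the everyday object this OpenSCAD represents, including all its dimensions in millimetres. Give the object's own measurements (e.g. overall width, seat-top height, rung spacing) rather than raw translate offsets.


A four-legged stool. The seat is a 279×294×33 mm slab whose top surface is at z = 426 mm; four square legs, each 44×44 mm in cross-section, run from the floor (z = 0) to the underside of the seat, each flush with a corner of the seat.


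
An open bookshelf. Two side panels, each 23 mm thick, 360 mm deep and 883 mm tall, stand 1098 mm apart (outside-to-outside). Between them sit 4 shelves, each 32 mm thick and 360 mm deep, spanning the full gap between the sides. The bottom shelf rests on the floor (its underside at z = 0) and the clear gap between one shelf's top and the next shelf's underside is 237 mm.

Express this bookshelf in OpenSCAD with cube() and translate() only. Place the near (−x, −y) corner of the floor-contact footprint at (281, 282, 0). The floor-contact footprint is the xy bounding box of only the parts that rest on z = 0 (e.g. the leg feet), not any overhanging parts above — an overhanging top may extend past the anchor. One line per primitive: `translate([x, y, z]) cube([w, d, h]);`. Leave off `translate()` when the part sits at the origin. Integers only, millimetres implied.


translate([281, 282, 0]) cube([23, 360, 883]);
translate([1356, 282, 0]) cube([23, 360, 883]);
translate([304, 282, 0]) cube([1052, 360, 32]);
translate([304, 282, 269]) cube([1052, 360, 32]);
translate([304, 282, 538]) cube([1052, 360, 32]);
translate([304, 282, 807]) cube([1052, 360, 32]);


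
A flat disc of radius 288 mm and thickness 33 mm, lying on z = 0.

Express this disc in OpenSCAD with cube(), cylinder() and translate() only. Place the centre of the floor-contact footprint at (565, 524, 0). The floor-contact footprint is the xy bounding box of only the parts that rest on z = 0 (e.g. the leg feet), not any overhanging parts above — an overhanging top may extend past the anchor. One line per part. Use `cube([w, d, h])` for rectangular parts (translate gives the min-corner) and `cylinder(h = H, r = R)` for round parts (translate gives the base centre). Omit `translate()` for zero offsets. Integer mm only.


translate([565, 524, 0]) cylinder(h = 33, r = 288);


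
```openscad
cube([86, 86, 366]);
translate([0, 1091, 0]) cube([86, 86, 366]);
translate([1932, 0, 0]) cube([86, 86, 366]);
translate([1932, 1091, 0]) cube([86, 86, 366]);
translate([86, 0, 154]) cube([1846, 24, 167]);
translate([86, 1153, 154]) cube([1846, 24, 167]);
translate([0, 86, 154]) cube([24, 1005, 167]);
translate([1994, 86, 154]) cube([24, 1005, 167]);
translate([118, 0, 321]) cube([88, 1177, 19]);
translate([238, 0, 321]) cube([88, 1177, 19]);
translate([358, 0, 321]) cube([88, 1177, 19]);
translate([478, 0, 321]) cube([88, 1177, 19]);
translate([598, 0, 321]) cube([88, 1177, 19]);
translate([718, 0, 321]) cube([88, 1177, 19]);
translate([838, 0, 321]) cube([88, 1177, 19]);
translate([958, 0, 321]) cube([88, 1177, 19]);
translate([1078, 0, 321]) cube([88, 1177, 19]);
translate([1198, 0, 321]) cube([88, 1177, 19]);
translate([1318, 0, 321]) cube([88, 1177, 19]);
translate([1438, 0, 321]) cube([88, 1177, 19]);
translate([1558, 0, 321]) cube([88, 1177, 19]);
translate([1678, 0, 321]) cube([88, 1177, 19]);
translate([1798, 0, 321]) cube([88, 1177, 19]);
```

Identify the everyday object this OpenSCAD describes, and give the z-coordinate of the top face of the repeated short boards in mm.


A bed frame. The slat-top height is 340 mm.

Four posts, four rails, and a row of slats — a bed frame. Slats sit on the rails at z = 154 + 167 = 321; with slat thickness 19, the top is 340 mm.


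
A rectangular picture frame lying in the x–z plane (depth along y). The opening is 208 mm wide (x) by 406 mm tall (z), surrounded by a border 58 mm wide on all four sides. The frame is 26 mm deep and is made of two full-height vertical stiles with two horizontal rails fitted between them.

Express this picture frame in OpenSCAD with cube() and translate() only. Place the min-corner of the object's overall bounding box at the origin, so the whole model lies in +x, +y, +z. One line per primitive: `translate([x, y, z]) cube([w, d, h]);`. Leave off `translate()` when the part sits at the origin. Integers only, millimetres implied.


cube([58, 26, 522]);
translate([266, 0, 0]) cube([58, 26, 522]);
translate([58, 0, 0]) cube([208, 26, 58]);
translate([58, 0, 464]) cube([208, 26, 58]);


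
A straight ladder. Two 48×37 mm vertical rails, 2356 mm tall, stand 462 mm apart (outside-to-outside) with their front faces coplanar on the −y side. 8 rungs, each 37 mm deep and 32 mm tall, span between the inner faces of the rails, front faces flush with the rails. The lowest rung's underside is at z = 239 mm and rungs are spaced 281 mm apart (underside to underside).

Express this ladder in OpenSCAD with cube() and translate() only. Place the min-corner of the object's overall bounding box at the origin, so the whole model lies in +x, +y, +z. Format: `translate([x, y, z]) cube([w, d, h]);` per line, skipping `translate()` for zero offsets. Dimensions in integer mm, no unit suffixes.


cube([48, 37, 2356]);
translate([414, 0, 0]) cube([48, 37, 2356]);
translate([48, 0, 239]) cube([366, 37, 32]);
translate([48, 0, 520]) cube([366, 37, 32]);
translate([48, 0, 801]) cube([366, 37, 32]);
translate([48, 0, 1082]) cube([366, 37, 32]);
translate([48, 0, 1363]) cube([366, 37, 32]);
translate([48, 0, 1644]) cube([366, 37, 32]);
translate([48, 0, 1925]) cube([366, 37, 32]);
translate([48, 0, 2206]) cube([366, 37, 32]);


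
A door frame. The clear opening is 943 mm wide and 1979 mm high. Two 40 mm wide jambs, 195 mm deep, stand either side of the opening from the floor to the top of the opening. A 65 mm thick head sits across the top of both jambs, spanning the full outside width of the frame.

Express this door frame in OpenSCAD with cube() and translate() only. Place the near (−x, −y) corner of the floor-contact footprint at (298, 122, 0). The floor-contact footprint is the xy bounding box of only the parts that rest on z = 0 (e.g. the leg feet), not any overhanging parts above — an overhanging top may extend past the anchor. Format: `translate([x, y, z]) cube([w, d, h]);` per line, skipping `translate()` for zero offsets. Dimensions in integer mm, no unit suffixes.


translate([298, 122, 0]) cube([40, 195, 1979]);
translate([1281, 122, 0]) cube([40, 195, 1979]);
translate([298, 122, 1979]) cube([1023, 195, 65]);


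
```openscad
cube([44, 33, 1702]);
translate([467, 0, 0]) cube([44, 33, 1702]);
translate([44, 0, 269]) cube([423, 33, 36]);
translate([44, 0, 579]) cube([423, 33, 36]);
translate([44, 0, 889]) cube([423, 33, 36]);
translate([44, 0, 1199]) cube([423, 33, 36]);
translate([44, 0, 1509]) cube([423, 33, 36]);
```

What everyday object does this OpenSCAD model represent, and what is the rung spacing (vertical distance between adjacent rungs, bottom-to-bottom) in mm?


A ladder. The rung spacing is 310 mm.

Two tall 44×33 posts with 5 short bars between them — a ladder. Adjacent rungs sit at z = 269 and z = 579, so the spacing is 579 − 269 = 310 mm.


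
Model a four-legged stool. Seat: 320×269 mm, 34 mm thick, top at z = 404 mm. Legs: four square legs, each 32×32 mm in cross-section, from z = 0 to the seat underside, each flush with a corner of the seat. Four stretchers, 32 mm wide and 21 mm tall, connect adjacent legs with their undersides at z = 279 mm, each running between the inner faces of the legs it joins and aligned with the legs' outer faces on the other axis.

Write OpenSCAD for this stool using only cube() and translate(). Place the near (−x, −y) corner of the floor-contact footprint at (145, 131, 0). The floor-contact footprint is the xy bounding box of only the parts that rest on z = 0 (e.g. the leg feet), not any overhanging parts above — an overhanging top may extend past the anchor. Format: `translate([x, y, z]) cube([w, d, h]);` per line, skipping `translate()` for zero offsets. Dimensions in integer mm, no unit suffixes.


// leg_h = 404 - 34 = 370
// stretcher span = 320 - 2*32 = 256
translate([145, 131, 370]) cube([320, 269, 34]);
translate([145, 131, 0]) cube([32, 32, 370]);
translate([433, 131, 0]) cube([32, 32, 370]);
translate([145, 368, 0]) cube([32, 32, 370]);
translate([433, 368, 0]) cube([32, 32, 370]);
translate([177, 131, 279]) cube([256, 32, 21]);
translate([177, 368, 279]) cube([256, 32, 21]);
translate([145, 163, 279]) cube([32, 205, 21]);
translate([433, 163, 279]) cube([32, 205, 21]);


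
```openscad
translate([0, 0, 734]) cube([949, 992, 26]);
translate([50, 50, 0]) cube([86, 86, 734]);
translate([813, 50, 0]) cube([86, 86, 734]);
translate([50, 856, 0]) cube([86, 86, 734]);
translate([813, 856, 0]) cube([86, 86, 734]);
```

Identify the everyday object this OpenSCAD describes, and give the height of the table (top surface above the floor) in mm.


A table. The table height is 760 mm.

A 949×992×26 slab sits at z = 734 on four 86 mm square posts — a table. The top surface is at 734 + 26 = 760 mm.


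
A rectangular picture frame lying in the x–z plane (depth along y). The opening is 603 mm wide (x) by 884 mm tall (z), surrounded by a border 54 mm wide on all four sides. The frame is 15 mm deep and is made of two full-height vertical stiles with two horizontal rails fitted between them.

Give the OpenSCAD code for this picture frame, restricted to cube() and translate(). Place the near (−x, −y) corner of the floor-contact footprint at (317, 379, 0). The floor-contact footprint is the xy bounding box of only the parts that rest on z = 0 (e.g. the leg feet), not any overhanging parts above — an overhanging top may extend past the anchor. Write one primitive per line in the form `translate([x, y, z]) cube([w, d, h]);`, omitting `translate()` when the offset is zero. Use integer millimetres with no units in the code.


translate([317, 379, 0]) cube([54, 15, 992]);
translate([974, 379, 0]) cube([54, 15, 992]);
translate([371, 379, 0]) cube([603, 15, 54]);
translate([371, 379, 938]) cube([603, 15, 54]);


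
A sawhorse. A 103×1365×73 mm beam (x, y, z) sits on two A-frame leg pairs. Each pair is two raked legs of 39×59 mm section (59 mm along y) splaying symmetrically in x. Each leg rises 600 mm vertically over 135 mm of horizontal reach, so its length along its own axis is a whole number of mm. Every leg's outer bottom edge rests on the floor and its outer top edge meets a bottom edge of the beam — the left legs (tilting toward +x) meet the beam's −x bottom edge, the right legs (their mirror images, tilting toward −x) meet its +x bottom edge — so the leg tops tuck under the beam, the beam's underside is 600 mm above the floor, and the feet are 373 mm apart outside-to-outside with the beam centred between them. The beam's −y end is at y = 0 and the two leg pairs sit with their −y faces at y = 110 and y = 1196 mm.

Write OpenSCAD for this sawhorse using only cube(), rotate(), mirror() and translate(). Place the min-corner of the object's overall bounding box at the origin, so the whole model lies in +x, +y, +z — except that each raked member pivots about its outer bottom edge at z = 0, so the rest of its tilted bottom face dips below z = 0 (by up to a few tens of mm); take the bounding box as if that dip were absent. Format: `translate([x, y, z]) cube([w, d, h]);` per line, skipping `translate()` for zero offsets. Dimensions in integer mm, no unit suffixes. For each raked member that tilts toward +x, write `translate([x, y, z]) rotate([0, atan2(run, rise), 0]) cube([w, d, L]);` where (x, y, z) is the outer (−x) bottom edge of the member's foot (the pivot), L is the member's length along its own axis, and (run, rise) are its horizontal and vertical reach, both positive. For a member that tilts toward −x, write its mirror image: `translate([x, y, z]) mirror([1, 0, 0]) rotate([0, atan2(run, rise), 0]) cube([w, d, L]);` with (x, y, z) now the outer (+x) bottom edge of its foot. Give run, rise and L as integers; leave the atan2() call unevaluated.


translate([135, 0, 600]) cube([103, 1365, 73]);
translate([0, 110, 0]) rotate([0, atan2(135, 600), 0]) cube([39, 59, 615]);
translate([373, 110, 0]) mirror([1, 0, 0]) rotate([0, atan2(135, 600), 0]) cube([39, 59, 615]);
translate([0, 1196, 0]) rotate([0, atan2(135, 600), 0]) cube([39, 59, 615]);
translate([373, 1196, 0]) mirror([1, 0, 0]) rotate([0, atan2(135, 600), 0]) cube([39, 59, 615]);


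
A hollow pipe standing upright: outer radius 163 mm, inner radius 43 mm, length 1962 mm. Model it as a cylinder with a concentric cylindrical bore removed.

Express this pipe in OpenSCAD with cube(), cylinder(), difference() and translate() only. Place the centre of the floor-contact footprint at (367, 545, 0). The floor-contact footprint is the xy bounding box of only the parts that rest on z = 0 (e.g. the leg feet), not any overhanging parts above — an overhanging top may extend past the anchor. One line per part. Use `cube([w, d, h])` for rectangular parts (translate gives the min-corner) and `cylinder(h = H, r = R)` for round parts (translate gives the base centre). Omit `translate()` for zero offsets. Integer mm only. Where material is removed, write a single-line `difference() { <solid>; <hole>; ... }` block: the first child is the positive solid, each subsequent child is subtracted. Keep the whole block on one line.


difference() { translate([367, 545, 0]) cylinder(h = 1962, r = 163); translate([367, 545, 0]) cylinder(h = 1962, r = 43); }


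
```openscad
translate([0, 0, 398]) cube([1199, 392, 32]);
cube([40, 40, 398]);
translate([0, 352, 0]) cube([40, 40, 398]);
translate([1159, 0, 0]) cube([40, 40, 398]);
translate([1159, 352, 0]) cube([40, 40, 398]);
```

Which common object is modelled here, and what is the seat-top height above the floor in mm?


A bench. The seat-top height is 430 mm.

A long slab on four corner posts — a bench. The slab sits at z = 398 with thickness 32, so the top is 398 + 32 = 430 mm.


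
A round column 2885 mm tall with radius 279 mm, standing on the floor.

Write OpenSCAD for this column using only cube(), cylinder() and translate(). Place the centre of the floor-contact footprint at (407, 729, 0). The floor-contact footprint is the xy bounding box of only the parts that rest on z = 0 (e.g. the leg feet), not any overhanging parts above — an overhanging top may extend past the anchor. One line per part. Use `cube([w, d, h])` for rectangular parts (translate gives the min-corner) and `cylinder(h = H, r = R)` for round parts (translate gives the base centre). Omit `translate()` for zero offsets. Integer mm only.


translate([407, 729, 0]) cylinder(h = 2885, r = 279);


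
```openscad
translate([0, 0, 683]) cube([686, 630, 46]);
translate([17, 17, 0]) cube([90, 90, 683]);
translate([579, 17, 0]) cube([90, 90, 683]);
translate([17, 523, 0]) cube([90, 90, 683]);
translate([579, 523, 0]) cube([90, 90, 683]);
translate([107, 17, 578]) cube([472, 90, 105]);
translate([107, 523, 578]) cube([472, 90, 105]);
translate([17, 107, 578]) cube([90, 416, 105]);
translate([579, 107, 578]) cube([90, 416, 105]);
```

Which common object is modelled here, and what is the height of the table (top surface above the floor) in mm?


A table. The table height is 729 mm.

A 686×630×46 slab sits at z = 683 on four 90 mm square posts — a table. The top surface is at 683 + 46 = 729 mm.


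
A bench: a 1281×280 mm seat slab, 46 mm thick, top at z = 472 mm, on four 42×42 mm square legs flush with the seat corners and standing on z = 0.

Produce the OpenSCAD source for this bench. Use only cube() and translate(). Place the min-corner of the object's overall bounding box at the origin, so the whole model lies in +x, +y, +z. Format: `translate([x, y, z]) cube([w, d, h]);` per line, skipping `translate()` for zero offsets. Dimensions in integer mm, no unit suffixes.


translate([0, 0, 426]) cube([1281, 280, 46]);
cube([42, 42, 426]);
translate([0, 238, 0]) cube([42, 42, 426]);
translate([1239, 0, 0]) cube([42, 42, 426]);
translate([1239, 238, 0]) cube([42, 42, 426]);


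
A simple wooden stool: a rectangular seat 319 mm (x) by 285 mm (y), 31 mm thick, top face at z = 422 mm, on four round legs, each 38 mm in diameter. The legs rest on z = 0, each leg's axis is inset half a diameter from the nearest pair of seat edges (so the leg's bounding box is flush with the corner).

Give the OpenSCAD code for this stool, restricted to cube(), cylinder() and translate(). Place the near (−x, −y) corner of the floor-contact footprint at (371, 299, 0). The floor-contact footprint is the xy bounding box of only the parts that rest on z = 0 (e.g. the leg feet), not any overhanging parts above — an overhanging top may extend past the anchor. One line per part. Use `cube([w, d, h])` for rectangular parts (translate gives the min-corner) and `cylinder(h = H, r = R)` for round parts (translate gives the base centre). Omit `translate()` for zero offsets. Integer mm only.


// leg_h = 422 - 31 = 391
translate([371, 299, 391]) cube([319, 285, 31]);
translate([390, 318, 0]) cylinder(h = 391, r = 19);
translate([671, 318, 0]) cylinder(h = 391, r = 19);
translate([390, 565, 0]) cylinder(h = 391, r = 19);
translate([671, 565, 0]) cylinder(h = 391, r = 19);


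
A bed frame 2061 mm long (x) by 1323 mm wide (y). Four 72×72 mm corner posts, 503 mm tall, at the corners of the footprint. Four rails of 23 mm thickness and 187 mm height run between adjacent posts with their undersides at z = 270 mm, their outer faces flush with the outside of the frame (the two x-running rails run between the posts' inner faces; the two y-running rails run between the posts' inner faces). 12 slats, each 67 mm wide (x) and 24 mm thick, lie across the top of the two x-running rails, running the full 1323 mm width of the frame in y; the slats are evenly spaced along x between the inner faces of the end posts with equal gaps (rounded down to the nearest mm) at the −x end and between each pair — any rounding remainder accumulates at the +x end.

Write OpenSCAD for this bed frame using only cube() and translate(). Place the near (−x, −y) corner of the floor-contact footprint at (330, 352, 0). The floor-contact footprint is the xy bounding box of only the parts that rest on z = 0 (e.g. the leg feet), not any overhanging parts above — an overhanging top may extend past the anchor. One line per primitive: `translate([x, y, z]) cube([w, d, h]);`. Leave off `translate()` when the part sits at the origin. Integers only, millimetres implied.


translate([330, 352, 0]) cube([72, 72, 503]);
translate([330, 1603, 0]) cube([72, 72, 503]);
translate([2319, 352, 0]) cube([72, 72, 503]);
translate([2319, 1603, 0]) cube([72, 72, 503]);
translate([402, 352, 270]) cube([1917, 23, 187]);
translate([402, 1652, 270]) cube([1917, 23, 187]);
translate([330, 424, 270]) cube([23, 1179, 187]);
translate([2368, 424, 270]) cube([23, 1179, 187]);
translate([487, 352, 457]) cube([67, 1323, 24]);
translate([639, 352, 457]) cube([67, 1323, 24]);
translate([791, 352, 457]) cube([67, 1323, 24]);
translate([943, 352, 457]) cube([67, 1323, 24]);
translate([1095, 352, 457]) cube([67, 1323, 24]);
translate([1247, 352, 457]) cube([67, 1323, 24]);
translate([1399, 352, 457]) cube([67, 1323, 24]);
translate([1551, 352, 457]) cube([67, 1323, 24]);
translate([1703, 352, 457]) cube([67, 1323, 24]);
translate([1855, 352, 457]) cube([67, 1323, 24]);
translate([2007, 352, 457]) cube([67, 1323, 24]);
translate([2159, 352, 457]) cube([67, 1323, 24]);


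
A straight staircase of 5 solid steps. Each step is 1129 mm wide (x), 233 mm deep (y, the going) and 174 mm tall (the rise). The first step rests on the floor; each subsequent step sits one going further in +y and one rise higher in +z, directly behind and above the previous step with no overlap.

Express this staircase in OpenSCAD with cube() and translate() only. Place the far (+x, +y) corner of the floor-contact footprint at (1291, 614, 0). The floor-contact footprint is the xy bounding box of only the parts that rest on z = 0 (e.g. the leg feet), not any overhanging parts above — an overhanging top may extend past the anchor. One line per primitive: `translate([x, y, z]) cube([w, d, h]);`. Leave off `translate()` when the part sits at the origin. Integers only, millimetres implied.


translate([162, 381, 0]) cube([1129, 233, 174]);
translate([162, 614, 174]) cube([1129, 233, 174]);
translate([162, 847, 348]) cube([1129, 233, 174]);
translate([162, 1080, 522]) cube([1129, 233, 174]);
translate([162, 1313, 696]) cube([1129, 233, 174]);


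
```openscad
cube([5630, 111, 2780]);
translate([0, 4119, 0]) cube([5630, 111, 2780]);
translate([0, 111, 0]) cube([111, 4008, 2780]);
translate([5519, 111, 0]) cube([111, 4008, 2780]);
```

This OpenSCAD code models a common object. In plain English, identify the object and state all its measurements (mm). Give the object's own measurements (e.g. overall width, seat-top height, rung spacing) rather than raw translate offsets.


The wall frame of a small rectangular building: four walls, each 2780 mm tall and 111 mm thick, enclosing a footprint 5630 mm (x) by 4230 mm (y) outside-to-outside, with no floor or roof. The front and back walls (the −y and +y sides) span the full width; the two side walls fit between them.


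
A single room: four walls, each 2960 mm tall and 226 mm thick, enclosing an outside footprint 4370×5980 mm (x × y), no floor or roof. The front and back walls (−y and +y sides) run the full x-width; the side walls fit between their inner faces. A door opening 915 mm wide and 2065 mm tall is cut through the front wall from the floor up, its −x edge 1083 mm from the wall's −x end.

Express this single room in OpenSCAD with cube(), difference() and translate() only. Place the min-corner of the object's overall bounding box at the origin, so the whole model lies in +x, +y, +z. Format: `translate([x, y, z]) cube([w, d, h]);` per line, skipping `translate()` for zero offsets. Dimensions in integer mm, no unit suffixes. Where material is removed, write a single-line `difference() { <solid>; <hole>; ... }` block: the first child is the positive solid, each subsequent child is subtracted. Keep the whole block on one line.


difference() { cube([4370, 226, 2960]); translate([1083, 0, 0]) cube([915, 226, 2065]); }
translate([0, 5754, 0]) cube([4370, 226, 2960]);
translate([0, 226, 0]) cube([226, 5528, 2960]);
translate([4144, 226, 0]) cube([226, 5528, 2960]);
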